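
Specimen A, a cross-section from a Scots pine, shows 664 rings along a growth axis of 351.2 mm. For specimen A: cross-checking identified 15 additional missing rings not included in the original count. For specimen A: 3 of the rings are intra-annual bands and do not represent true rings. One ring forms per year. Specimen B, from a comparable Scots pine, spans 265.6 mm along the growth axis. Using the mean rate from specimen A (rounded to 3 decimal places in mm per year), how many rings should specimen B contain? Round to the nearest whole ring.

Specimen A: adjusted count: 664 − 3 + 15 = 676 rings.
A: Extension rate ≈ 351.2 / 676 = 0.520 mm per year.
Specimen B: 265.6 mm / 0.520 mm per year = 510.77 years ≈ 511 rings.

511 rings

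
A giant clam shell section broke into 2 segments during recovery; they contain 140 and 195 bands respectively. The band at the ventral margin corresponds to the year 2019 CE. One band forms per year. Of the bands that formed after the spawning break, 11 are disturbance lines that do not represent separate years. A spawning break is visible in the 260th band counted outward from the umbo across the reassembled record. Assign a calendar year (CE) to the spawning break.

1955 CE

Total bands = 140 + 195 = 335.
The spawning break sits at band 260 from the umbo, so 335 − 260 = 75 bands formed after it.
75 − 11 false = 64 true bands after the spawning break.
2019 − 64 = 1955 CE.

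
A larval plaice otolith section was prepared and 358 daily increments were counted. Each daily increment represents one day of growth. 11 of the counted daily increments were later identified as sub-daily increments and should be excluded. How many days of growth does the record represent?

347 days

Correcting the raw count gives 358 − 11 = 347 true daily increments.
One daily increment per day makes the duration 347 days.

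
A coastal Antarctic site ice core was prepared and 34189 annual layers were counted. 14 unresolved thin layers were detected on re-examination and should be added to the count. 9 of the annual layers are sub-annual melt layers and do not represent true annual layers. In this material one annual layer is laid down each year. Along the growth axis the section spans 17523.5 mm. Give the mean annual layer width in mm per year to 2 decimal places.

0.51 mm per year

True annual layer count = 34189 − 9 + 14 = 34194.
Mean rate = 17523.5 mm / 34194 years ≈ 0.51 mm per year.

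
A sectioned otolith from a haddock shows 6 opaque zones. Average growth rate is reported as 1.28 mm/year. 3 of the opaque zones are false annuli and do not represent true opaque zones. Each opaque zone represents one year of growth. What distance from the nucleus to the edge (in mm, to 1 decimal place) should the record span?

3.8 mm

After corrections the count is 6 − 3 = 3 opaque zones.
3 years at 1.28 mm/year gives 1.28 × 3 = 3.8 mm.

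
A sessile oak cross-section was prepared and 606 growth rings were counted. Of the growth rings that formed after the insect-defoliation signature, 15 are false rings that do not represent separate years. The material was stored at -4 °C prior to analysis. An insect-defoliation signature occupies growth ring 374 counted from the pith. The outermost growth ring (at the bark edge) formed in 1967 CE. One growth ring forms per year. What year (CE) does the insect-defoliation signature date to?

1750 CE

606 − 374 = 232 growth rings lie beyond the insect-defoliation signature toward the bark edge.
232 − 15 false = 217 true growth rings after the insect-defoliation signature.
The growth ring at the bark edge is 1967 CE, so the insect-defoliation signature dates to 1967 − 217 = 1750 CE.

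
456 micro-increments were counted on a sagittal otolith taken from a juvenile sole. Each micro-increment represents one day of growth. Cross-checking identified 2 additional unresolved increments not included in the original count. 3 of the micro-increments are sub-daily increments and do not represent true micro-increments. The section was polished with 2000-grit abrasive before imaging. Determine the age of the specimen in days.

Correcting the raw count gives 456 − 3 + 2 = 455 true micro-increments.
At one micro-increment per day, that is 455 days.

455 days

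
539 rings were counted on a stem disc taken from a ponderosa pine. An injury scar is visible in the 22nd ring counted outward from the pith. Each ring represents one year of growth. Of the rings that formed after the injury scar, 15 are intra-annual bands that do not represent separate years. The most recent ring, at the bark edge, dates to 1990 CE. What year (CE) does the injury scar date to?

The injury scar sits at ring 22 from the pith, so 539 − 22 = 517 rings formed after it.
Excluding 15 false rings: 517 − 15 = 502.
The ring at the bark edge is 1990 CE, so the injury scar dates to 1990 − 502 = 1488 CE.

1488 CE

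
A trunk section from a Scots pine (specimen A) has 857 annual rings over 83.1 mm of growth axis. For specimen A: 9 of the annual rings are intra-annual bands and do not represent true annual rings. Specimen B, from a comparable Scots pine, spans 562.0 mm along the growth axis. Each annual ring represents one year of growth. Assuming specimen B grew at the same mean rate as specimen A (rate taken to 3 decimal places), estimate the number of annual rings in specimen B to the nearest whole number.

5735 annual rings

Specimen A: true annual ring count = 857 − 9 = 848.
A: 83.1 mm over 848 years gives 83.1 / 848 ≈ 0.098 mm per year.
Specimen B: 562.0 mm / 0.098 mm per year = 5734.69 years ≈ 5735 annual rings.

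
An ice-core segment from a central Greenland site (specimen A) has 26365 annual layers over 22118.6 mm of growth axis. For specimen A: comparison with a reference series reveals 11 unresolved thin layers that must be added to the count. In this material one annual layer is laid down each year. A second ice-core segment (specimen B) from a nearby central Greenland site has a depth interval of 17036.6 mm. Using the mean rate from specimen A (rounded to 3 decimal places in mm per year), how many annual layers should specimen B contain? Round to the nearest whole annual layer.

Specimen A: after corrections the count is 26365 + 11 = 26376 annual layers.
A: Mean rate = 22118.6 mm / 26376 years ≈ 0.839 mm/year.
For B, 17036.6 / 0.839 = 20305.84 years ≈ 20306 annual layers.

20306 annual layers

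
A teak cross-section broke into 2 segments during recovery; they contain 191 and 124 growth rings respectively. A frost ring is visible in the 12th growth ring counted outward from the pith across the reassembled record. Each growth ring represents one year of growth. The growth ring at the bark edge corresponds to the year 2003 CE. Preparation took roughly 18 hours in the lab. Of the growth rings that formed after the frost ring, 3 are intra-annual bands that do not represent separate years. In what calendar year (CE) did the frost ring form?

1703 CE

Total growth rings = 191 + 124 = 315.
315 − 12 = 303 growth rings lie beyond the frost ring toward the bark edge.
Excluding 3 false growth rings: 303 − 3 = 300.
2003 − 300 = 1703 CE.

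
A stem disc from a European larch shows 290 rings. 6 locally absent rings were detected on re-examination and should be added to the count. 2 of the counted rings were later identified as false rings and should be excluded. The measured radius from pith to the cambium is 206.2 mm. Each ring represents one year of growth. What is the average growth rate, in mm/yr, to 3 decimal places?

After corrections the count is 290 − 2 + 6 = 294 rings.
Mean rate = 206.2 mm / 294 years ≈ 0.701 mm/yr.

0.701 mm/yr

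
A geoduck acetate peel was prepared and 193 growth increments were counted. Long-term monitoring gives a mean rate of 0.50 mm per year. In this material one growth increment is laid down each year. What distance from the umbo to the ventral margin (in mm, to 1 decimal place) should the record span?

96.5 mm

The record spans 193 years at 0.50 mm per year.
Predicted length = 0.50 mm/year × 193 years = 96.5 mm.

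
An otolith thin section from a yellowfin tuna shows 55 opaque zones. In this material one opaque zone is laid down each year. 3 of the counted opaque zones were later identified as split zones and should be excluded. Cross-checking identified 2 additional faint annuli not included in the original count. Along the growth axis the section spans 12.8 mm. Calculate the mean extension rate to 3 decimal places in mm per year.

After corrections the count is 55 − 3 + 2 = 54 opaque zones.
Mean rate = 12.8 mm / 54 years ≈ 0.237 mm per year.

0.237 mm per year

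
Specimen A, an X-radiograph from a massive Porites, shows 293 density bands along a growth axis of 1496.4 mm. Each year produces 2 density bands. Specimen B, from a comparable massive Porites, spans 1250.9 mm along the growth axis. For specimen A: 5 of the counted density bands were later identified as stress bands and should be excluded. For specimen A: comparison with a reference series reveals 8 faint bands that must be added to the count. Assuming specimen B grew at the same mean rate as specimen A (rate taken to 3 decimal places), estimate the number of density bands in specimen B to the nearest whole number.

247 density bands

Specimen A: after corrections the count is 293 − 5 + 8 = 296 density bands.
Specimen A: with 2 density bands per year, 296 / 2 = 148 years.
A: Mean rate = 1496.4 mm / 148 years ≈ 10.111 mm/yr.
B spans 1250.9 / 10.111 = 123.72 years; at 2 density bands per year that is 123.72 × 2 ≈ 247 density bands.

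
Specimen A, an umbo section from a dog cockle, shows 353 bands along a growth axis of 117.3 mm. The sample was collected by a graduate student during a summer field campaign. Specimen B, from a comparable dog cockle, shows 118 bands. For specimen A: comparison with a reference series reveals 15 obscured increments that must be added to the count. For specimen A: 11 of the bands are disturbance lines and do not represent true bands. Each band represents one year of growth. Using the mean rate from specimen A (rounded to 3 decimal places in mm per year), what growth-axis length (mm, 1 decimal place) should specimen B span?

Specimen A: correcting the raw count gives 353 − 11 + 15 = 357 true bands.
A: Extension rate ≈ 117.3 / 357 = 0.329 mm per year.
For B, 0.329 mm/year × 118 years = 38.8 mm.

38.8 mm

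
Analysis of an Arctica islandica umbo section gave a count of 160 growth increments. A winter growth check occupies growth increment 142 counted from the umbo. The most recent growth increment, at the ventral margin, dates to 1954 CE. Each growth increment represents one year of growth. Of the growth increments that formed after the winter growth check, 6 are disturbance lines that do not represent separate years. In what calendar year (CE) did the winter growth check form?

The winter growth check sits at growth increment 142 from the umbo, so 160 − 142 = 18 growth increments formed after it.
Removing the 6 false growth increments leaves 18 − 6 = 12 true growth increments beyond the winter growth check.
The growth increment at the ventral margin is 1954 CE, so the winter growth check dates to 1954 − 12 = 1942 CE.

1942 CE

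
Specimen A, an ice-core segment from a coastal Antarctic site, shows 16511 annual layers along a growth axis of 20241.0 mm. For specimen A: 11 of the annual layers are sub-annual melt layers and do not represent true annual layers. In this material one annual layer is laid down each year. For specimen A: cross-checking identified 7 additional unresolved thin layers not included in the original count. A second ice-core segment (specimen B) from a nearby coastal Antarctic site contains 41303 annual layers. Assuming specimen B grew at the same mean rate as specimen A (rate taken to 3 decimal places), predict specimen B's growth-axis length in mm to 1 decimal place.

Specimen A: adjusted count: 16511 − 11 + 7 = 16507 annual layers.
A: Extension rate ≈ 20241.0 / 16507 = 1.226 mm/year.
B's length ≈ 1.226 × 41303 = 50637.5 mm.

50637.5 mm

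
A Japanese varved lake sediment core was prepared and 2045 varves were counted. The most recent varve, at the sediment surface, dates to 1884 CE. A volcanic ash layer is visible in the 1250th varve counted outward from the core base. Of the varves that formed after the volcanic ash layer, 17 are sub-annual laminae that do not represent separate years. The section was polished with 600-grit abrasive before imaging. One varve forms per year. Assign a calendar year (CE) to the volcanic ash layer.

1106 CE

2045 − 1250 = 795 varves lie beyond the volcanic ash layer toward the sediment surface.
Removing the 17 false varves leaves 795 − 17 = 778 true varves beyond the volcanic ash layer.
The varve at the sediment surface is 1884 CE, so the volcanic ash layer dates to 1884 − 778 = 1106 CE.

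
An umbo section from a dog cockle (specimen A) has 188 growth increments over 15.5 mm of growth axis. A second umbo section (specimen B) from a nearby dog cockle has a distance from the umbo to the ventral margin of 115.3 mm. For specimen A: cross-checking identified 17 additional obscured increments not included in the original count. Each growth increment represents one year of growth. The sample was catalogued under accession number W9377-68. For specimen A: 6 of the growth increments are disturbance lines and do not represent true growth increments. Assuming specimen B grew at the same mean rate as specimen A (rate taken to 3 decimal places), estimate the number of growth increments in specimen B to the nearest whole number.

1478 growth increments

Specimen A: after corrections the count is 188 − 6 + 17 = 199 growth increments.
A: Mean rate = 15.5 mm / 199 years ≈ 0.078 mm per year.
B spans 115.3 / 0.078 = 1478.21 years ≈ 1478 growth increments.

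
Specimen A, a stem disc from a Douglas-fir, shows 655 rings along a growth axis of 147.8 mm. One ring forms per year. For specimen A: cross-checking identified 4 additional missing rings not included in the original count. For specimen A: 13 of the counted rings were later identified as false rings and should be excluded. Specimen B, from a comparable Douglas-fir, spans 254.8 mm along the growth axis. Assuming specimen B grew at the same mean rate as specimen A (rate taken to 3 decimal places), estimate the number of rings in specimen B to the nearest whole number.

Specimen A: true ring count = 655 − 13 + 4 = 646.
A: Mean rate = 147.8 mm / 646 years ≈ 0.229 mm/year.
For B, 254.8 / 0.229 = 1112.66 years ≈ 1113 rings.

1113 rings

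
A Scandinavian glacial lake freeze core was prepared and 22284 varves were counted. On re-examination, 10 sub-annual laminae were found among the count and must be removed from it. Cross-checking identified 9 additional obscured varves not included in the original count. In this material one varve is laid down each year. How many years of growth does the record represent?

After corrections the count is 22284 − 10 + 9 = 22283 varves.
With a one-to-one varve periodicity this is 22283 years.

22283 years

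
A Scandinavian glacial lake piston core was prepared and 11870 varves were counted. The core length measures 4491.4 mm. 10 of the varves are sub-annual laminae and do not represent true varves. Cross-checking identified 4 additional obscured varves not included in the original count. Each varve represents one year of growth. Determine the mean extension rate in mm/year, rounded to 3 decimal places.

0.379 mm/year

Adjusted count: 11870 − 10 + 4 = 11864 varves.
Mean rate = 4491.4 mm / 11864 years ≈ 0.379 mm/year.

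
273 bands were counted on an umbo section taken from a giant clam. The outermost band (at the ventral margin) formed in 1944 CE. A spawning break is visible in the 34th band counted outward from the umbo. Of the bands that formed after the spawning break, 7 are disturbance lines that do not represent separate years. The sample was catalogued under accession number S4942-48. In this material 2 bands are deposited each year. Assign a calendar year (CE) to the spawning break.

1828 CE

Between band 34 and the ventral margin there are 273 − 34 = 239 bands.
239 − 7 false = 232 true bands after the spawning break.
232 bands at 2 per year is 232 / 2 = 116 years.
The band at the ventral margin is 1944 CE, so the spawning break dates to 1944 − 116 = 1828 CE.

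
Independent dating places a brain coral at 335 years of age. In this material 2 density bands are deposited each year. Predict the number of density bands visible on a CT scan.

335 years at 2 density bands per year gives 335 × 2 = 670 density bands.
So 670 density bands should be present.

670 density bands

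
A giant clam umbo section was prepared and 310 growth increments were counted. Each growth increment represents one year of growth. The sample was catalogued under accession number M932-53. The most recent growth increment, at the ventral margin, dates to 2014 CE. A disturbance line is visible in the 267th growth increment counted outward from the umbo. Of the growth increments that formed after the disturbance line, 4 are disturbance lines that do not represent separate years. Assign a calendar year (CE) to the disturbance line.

1975 CE

310 − 267 = 43 growth increments lie beyond the disturbance line toward the ventral margin.
Excluding 4 false growth increments: 43 − 4 = 39.
Counting back 39 years from 2014 CE places the disturbance line in 2014 − 39 = 1975 CE.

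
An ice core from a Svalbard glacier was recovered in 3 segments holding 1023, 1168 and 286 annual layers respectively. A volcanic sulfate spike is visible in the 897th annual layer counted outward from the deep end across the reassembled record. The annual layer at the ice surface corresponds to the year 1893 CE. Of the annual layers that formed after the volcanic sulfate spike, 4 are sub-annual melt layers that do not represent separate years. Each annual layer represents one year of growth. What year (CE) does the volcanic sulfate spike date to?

317 CE

Total annual layers = 1023 + 1168 + 286 = 2477.
The volcanic sulfate spike sits at annual layer 897 from the deep end, so 2477 − 897 = 1580 annual layers formed after it.
1580 − 4 false = 1576 true annual layers after the volcanic sulfate spike.
Counting back 1576 years from 1893 CE places the volcanic sulfate spike in 1893 − 1576 = 317 CE.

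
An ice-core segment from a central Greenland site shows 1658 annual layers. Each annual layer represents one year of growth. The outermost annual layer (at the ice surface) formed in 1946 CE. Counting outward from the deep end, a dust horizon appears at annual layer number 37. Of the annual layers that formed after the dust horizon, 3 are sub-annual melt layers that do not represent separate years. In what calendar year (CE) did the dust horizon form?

The dust horizon sits at annual layer 37 from the deep end, so 1658 − 37 = 1621 annual layers formed after it.
Removing the 3 false annual layers leaves 1621 − 3 = 1618 true annual layers beyond the dust horizon.
The annual layer at the ice surface is 1946 CE, so the dust horizon dates to 1946 − 1618 = 328 CE.

328 CE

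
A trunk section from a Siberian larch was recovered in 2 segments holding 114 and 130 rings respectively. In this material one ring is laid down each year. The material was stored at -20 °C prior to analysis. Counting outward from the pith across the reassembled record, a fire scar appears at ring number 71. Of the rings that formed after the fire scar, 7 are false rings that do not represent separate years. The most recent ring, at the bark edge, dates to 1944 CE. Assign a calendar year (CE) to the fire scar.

1778 CE

Total rings = 114 + 130 = 244.
Between ring 71 and the bark edge there are 244 − 71 = 173 rings.
Removing the 7 false rings leaves 173 − 7 = 166 true rings beyond the fire scar.
Counting back 166 years from 1944 CE places the fire scar in 1944 − 166 = 1778 CE.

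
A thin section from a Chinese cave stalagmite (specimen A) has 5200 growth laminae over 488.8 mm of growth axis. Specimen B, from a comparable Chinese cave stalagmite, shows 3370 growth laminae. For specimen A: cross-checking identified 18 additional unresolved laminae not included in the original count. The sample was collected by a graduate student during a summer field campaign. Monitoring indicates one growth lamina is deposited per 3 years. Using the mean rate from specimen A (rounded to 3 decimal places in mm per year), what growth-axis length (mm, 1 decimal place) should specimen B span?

313.4 mm

Specimen A: adjusted count: 5200 + 18 = 5218 growth laminae.
Specimen A: multiplying by 3 years per growth lamina: 5218 × 3 = 15654 years.
A: Extension rate ≈ 488.8 / 15654 = 0.031 mm/year.
Specimen B: 3370 growth laminae at 3 years each span 3370 × 3 = 10110 years. B's length ≈ 0.031 × 10110 = 313.4 mm.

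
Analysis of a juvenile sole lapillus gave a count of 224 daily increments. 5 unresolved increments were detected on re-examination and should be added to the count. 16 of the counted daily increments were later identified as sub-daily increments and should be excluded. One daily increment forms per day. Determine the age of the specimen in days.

213 days

True daily increment count = 224 − 16 + 5 = 213.
One daily increment per day makes the duration 213 days.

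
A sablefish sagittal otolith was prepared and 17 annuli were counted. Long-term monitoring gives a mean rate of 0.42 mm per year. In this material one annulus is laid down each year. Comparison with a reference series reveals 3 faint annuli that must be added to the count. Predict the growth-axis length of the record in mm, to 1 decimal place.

8.4 mm

Adjusted count: 17 + 3 = 20 annuli.
Length ≈ 0.42 × 20 = 8.4 mm.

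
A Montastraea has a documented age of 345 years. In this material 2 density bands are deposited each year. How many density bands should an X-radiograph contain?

690 density bands

Expected density bands: 345 × 2 = 690.
So 690 density bands should be present.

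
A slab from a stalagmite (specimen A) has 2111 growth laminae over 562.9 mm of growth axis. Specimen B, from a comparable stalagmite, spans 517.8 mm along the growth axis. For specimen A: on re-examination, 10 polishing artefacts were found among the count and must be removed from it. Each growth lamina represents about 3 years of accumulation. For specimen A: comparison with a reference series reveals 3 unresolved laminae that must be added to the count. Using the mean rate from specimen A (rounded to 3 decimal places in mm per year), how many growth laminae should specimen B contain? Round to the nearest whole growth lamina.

Specimen A: after corrections the count is 2111 − 10 + 3 = 2104 growth laminae.
Specimen A: multiplying by 3 years per growth lamina: 2104 × 3 = 6312 years.
A: Extension rate ≈ 562.9 / 6312 = 0.089 mm/year.
B spans 517.8 / 0.089 = 5817.98 years; at 3 years per growth lamina that is 5817.98 / 3 ≈ 1939 growth laminae.

1939 growth laminae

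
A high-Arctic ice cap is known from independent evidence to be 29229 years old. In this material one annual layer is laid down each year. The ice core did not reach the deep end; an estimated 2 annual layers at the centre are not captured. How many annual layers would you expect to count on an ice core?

Expected annual layers over 29229 years: 29229.
Subtracting the 2 annual layers not captured gives 29229 − 2 = 29227 annual layers in the record.

29227 annual layers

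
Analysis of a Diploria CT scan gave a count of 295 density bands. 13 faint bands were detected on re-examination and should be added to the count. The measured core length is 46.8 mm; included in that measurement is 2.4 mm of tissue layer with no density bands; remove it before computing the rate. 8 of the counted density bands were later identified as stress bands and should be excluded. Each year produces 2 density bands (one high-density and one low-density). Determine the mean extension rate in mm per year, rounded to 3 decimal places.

Adjusted count: 295 − 8 + 13 = 300 density bands.
300 density bands at 2 per year is 300 / 2 = 150 years.
The growth record spans 46.8 − 2.4 = 44.4 mm.
Extension rate ≈ 44.4 / 150 = 0.296 mm per year.

0.296 mm per year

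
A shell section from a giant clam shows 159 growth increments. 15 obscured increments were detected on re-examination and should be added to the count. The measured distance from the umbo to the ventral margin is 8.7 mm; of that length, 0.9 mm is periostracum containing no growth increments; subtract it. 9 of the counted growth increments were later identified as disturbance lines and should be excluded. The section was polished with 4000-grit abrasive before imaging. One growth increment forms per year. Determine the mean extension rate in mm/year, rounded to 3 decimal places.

True growth increment count = 159 − 9 + 15 = 165.
Removing the 0.9 mm offcut leaves 8.7 − 0.9 = 7.8 mm.
7.8 mm over 165 years gives 7.8 / 165 ≈ 0.047 mm/year.

0.047 mm/year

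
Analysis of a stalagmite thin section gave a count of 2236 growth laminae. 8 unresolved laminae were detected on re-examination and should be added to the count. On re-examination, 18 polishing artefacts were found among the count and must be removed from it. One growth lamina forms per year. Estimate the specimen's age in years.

Correcting the raw count gives 2236 − 18 + 8 = 2226 true growth laminae.
At one growth lamina per year, that is 2226 years.

2226 years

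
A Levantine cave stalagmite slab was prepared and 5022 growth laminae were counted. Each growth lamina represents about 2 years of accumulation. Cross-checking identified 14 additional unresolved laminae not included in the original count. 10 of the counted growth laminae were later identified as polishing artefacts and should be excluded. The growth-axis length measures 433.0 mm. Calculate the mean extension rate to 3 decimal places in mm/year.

Adjusted count: 5022 − 10 + 14 = 5026 growth laminae.
5026 growth laminae at 2 years each span 5026 × 2 = 10052 years.
433.0 mm over 10052 years gives 433.0 / 10052 ≈ 0.043 mm/year.

0.043 mm/year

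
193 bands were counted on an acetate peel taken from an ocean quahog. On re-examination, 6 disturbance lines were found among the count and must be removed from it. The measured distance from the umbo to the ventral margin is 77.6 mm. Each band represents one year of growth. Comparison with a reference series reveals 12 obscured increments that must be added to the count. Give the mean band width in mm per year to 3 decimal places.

True band count = 193 − 6 + 12 = 199.
Mean rate = 77.6 mm / 199 years ≈ 0.390 mm per year.

0.390 mm per year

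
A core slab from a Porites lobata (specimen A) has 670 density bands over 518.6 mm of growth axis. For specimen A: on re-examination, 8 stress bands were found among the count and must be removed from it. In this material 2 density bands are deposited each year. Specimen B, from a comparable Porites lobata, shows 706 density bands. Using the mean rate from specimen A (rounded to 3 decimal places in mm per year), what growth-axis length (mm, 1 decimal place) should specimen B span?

553.2 mm

Specimen A: after corrections the count is 670 − 8 = 662 density bands.
Specimen A: dividing by 2 density bands per year: 662 / 2 = 331 years.
A: 518.6 mm over 331 years gives 518.6 / 331 ≈ 1.567 mm/year.
Specimen B: 706 density bands at 2 per year is 706 / 2 = 353 years. For B, 1.567 mm/year × 353 years = 553.2 mm.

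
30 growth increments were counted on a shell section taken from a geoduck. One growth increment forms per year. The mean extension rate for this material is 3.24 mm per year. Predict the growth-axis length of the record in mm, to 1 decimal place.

The record spans 30 years at 3.24 mm per year.
Predicted length = 3.24 mm/year × 30 years = 97.2 mm.

97.2 mm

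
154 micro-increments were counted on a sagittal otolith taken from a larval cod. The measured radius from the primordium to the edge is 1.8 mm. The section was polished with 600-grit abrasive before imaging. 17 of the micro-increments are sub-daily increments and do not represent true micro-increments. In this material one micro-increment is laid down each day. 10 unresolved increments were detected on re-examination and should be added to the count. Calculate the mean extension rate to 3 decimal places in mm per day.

0.012 mm per day

Correcting the raw count gives 154 − 17 + 10 = 147 true micro-increments.
Mean rate = 1.8 mm / 147 days ≈ 0.012 mm per day.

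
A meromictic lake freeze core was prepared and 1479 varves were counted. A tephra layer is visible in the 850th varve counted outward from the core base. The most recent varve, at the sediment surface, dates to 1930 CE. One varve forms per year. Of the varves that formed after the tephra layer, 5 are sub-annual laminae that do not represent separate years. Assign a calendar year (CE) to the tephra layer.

1306 CE

The tephra layer sits at varve 850 from the core base, so 1479 − 850 = 629 varves formed after it.
Excluding 5 false varves: 629 − 5 = 624.
Counting back 624 years from 1930 CE places the tephra layer in 1930 − 624 = 1306 CE.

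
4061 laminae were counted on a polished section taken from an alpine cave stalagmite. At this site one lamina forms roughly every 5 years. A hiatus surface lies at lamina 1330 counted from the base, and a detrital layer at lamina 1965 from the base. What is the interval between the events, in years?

The two markers are separated by 1965 − 1330 = 635 laminae.
At 5 years per lamina, 635 × 5 = 3175 years.

3175 years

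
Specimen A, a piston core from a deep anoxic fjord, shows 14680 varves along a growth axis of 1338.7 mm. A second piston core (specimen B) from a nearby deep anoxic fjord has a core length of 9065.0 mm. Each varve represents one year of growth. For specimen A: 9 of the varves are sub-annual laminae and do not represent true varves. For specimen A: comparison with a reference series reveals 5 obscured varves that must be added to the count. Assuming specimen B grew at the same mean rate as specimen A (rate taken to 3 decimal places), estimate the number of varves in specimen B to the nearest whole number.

99615 varves

Specimen A: after corrections the count is 14680 − 9 + 5 = 14676 varves.
A: Mean rate = 1338.7 mm / 14676 years ≈ 0.091 mm per year.
Specimen B: 9065.0 mm / 0.091 mm per year = 99615.38 years ≈ 99615 varves.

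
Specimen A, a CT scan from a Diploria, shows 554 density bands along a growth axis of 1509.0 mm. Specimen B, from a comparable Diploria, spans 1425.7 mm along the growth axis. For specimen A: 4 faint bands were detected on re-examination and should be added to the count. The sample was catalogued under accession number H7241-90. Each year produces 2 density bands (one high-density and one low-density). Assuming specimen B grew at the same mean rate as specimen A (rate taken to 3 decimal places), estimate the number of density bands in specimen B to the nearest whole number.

Specimen A: true density band count = 554 + 4 = 558.
Specimen A: 558 density bands at 2 per year is 558 / 2 = 279 years.
A: 1509.0 mm over 279 years gives 1509.0 / 279 ≈ 5.409 mm/yr.
B spans 1425.7 / 5.409 = 263.58 years; at 2 density bands per year that is 263.58 × 2 ≈ 527 density bands.

527 density bands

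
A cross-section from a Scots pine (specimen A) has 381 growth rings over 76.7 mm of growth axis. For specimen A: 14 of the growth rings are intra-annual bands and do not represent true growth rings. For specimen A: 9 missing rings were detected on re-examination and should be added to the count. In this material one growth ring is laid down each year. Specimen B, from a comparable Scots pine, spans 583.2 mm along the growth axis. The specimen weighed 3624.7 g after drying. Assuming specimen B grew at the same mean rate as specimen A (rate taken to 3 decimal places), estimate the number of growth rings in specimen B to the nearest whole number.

2859 growth rings

Specimen A: adjusted count: 381 − 14 + 9 = 376 growth rings.
A: 76.7 mm over 376 years gives 76.7 / 376 ≈ 0.204 mm per year.
Specimen B: 583.2 mm / 0.204 mm per year = 2858.82 years ≈ 2859 growth rings.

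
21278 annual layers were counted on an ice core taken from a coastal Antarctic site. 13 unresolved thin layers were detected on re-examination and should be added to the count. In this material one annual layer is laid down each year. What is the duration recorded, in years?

21291 years

True annual layer count = 21278 + 13 = 21291.
At one annual layer per year, that is 21291 years.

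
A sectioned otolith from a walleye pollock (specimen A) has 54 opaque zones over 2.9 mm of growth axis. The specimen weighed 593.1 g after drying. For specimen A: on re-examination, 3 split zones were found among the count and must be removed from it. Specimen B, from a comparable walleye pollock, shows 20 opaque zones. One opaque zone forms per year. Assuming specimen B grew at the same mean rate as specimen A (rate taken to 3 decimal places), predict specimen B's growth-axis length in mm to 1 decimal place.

Specimen A: adjusted count: 54 − 3 = 51 opaque zones.
A: Extension rate ≈ 2.9 / 51 = 0.057 mm/yr.
Length of B = 0.057 × 20 = 1.1 mm.

1.1 mm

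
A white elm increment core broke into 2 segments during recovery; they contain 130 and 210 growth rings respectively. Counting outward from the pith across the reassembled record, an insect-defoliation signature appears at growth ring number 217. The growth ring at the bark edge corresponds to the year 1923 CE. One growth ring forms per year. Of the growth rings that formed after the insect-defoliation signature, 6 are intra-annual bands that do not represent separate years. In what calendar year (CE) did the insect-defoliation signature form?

Total growth rings = 130 + 210 = 340.
Between growth ring 217 and the bark edge there are 340 − 217 = 123 growth rings.
Excluding 6 false growth rings: 123 − 6 = 117.
Counting back 117 years from 1923 CE places the insect-defoliation signature in 1923 − 117 = 1806 CE.

1806 CE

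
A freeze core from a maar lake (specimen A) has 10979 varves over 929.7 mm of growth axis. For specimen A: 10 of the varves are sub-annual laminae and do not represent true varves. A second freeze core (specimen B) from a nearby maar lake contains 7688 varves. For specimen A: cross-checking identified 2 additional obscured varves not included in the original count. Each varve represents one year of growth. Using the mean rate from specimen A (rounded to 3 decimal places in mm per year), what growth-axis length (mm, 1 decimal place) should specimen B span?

Specimen A: adjusted count: 10979 − 10 + 2 = 10971 varves.
A: 929.7 mm over 10971 years gives 929.7 / 10971 ≈ 0.085 mm/yr.
B's length ≈ 0.085 × 7688 = 653.5 mm.

653.5 mm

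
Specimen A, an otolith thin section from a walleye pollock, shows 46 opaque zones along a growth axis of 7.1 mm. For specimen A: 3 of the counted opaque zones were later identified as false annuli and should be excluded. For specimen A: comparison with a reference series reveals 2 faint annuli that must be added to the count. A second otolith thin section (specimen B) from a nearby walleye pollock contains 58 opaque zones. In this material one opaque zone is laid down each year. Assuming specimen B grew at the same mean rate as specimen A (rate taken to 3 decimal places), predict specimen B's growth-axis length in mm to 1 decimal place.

Specimen A: after corrections the count is 46 − 3 + 2 = 45 opaque zones.
A: 7.1 mm over 45 years gives 7.1 / 45 ≈ 0.158 mm per year.
B's length ≈ 0.158 × 58 = 9.2 mm.

9.2 mm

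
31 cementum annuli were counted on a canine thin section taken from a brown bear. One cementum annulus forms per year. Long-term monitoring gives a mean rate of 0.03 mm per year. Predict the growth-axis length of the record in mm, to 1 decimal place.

0.9 mm

The record spans 31 years at 0.03 mm per year.
31 years at 0.03 mm/year gives 0.03 × 31 = 0.9 mm.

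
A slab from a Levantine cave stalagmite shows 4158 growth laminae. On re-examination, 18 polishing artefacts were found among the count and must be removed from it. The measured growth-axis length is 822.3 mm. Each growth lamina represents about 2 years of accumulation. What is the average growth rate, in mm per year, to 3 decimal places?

Correcting the raw count gives 4158 − 18 = 4140 true growth laminae.
4140 growth laminae at 2 years each span 4140 × 2 = 8280 years.
Mean rate = 822.3 mm / 8280 years ≈ 0.099 mm per year.

0.099 mm per year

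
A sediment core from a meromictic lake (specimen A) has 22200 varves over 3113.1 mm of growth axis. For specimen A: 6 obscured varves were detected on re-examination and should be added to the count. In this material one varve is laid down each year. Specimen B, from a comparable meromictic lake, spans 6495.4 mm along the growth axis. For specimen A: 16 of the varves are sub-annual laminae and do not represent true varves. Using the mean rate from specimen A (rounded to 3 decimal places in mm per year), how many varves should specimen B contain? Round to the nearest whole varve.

46396 varves

Specimen A: after corrections the count is 22200 − 16 + 6 = 22190 varves.
A: Mean rate = 3113.1 mm / 22190 years ≈ 0.140 mm/year.
Specimen B: 6495.4 mm / 0.140 mm per year = 46395.71 years ≈ 46396 varves.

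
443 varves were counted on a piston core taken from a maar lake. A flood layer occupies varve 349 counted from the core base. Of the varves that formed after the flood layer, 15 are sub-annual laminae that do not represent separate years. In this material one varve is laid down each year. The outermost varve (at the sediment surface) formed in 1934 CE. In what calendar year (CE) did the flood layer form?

1855 CE

Between varve 349 and the sediment surface there are 443 − 349 = 94 varves.
Removing the 15 false varves leaves 94 − 15 = 79 true varves beyond the flood layer.
The varve at the sediment surface is 1934 CE, so the flood layer dates to 1934 − 79 = 1855 CE.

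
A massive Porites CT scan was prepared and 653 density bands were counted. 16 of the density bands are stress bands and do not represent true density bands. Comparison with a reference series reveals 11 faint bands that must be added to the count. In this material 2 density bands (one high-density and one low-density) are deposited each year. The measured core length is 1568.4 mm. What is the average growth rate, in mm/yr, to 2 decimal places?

True density band count = 653 − 16 + 11 = 648.
With 2 density bands per year, 648 / 2 = 324 years.
Extension rate ≈ 1568.4 / 324 = 4.84 mm/yr.

4.84 mm/yr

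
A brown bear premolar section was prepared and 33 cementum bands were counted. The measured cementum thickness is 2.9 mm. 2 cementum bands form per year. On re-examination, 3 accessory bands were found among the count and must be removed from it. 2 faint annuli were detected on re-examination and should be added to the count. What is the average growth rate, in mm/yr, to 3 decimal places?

0.181 mm/yr

True cementum band count = 33 − 3 + 2 = 32.
Dividing by 2 cementum bands per year: 32 / 2 = 16 years.
2.9 mm over 16 years gives 2.9 / 16 ≈ 0.181 mm/yr.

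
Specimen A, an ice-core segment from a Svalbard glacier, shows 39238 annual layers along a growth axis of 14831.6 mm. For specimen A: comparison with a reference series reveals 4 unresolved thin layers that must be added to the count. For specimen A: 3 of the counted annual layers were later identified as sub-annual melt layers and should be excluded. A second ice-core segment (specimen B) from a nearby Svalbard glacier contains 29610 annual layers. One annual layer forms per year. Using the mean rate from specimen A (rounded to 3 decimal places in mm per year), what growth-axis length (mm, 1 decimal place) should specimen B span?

11192.6 mm

Specimen A: adjusted count: 39238 − 3 + 4 = 39239 annual layers.
A: 14831.6 mm over 39239 years gives 14831.6 / 39239 ≈ 0.378 mm/yr.
B's length ≈ 0.378 × 29610 = 11192.6 mm.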